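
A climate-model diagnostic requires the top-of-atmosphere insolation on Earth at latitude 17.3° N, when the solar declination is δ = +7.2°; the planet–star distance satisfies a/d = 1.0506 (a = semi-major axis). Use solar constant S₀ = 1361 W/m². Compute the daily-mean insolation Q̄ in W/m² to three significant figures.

cos H₀ = −tan(+17.3°) tan(+7.200°) = -0.0393, H₀ = 1.6102 rad.
Bracket: H₀ sin φ sin δ + cos φ cos δ sin H₀ = 1.6102×0.29737×0.12533 + 0.95476×0.99211×0.99923 = 0.060011 + 0.946498 = 1.006509.
Inverse-square distance factor (a/d)² = 1.0506² = 1.103760.
Q̄ = (S₀/π) × 1.103760 × [bracket] = (1361/π) × 1.103760 × 1.006509 = 481.3 W/m².

Q̄ ≈ 481 W/m²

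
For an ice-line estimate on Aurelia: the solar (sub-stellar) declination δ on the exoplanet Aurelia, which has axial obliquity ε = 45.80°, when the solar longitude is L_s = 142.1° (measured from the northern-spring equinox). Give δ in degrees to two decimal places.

δ = +26.13°

sin δ = sin ε · sin L_s = sin 45.80° × sin 142.1° = 0.440388.
δ = arcsin(0.440388) = +26.13°.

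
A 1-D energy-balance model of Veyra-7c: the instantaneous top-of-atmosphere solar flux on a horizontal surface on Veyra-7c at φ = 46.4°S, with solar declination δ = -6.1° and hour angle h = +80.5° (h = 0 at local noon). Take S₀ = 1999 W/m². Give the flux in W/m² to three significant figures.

380 W/m²

cos θ_z = sin φ sin δ + cos φ cos δ cos h = 0.076953 + 0.113176 = 0.190129.
Flux = S₀ · cos θ_z = 1999 × 0.190129 = 380.1 W/m².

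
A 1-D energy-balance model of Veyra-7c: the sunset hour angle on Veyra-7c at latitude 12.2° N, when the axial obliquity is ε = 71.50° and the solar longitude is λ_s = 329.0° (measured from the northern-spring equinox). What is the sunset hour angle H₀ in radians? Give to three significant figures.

Solar declination: sin δ = sin ε · sin λ_s = sin 71.50° × sin 329.0° = -0.48842, so δ = -29.237°.
cos H₀ = −tan φ · tan δ = −tan(+12.2°) × tan(-29.237°) = 0.1210, so H₀ = 1.4495 rad = 83.05°.

H₀ = 1.45 rad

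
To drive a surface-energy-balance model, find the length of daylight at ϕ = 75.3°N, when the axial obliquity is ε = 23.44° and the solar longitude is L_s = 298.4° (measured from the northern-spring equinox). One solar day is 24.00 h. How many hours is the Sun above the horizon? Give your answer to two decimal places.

Solar declination: sin δ = sin ε · sin L_s = sin 23.44° × sin 298.4° = -0.34991, so δ = -20.482°.
cos h₀ = −tan ϕ · tan δ = 1.4238 ≥ 1, so the Sun never rises (polar night) and h₀ = 0.
Daylight = 2h₀/(2π) × 24.00 h = (0.0000/π) × 24.00 = 0.00 h.

0.00 h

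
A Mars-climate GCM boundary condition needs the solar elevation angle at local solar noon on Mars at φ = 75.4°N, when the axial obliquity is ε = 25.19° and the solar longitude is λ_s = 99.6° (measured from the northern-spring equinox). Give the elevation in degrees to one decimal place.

Solar declination: sin δ = sin ε · sin λ_s = sin 25.19° × sin 99.6° = 0.41966, so δ = +24.813°.
At local noon the hour angle is zero, so the zenith angle equals |φ − δ| = |+75.4° − (+24.813°)| = 50.587°.
Elevation = 90° − 50.587° = 39.4°.

39.4°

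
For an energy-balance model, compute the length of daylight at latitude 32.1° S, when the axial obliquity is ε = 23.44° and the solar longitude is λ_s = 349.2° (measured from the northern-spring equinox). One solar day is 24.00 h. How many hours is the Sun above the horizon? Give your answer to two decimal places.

12.36 h

Solar declination: sin δ = sin ε · sin λ_s = sin 23.44° × sin 349.2° = -0.07454, so δ = -4.275°.
cos H₀ = −tan φ · tan δ = −tan(-32.1°) × tan(-4.275°) = -0.0469, so H₀ = 1.6177 rad = 92.69°.
Daylight = 2H₀/(2π) × 24.00 h = (1.6177/π) × 24.00 = 12.36 h.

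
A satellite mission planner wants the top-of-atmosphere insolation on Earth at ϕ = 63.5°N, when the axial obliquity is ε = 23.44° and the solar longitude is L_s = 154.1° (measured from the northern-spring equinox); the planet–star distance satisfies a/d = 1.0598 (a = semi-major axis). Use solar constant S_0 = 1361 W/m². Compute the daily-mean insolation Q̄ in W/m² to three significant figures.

Q̄ ≈ 346 W/m²

Solar declination: sin δ = sin ε · sin L_s = sin 23.44° × sin 154.1° = 0.17375, so δ = +10.006°.
cos h₀ = −tan(+63.5°) tan(+10.006°) = -0.3539, h₀ = 1.9325 rad.
Bracket: h₀ sin ϕ sin δ + cos ϕ cos δ sin h₀ = 1.9325×0.89493×0.17375 + 0.44620×0.98479×0.93529 = 0.300492 + 0.410979 = 0.711471.
Inverse-square distance factor (a/d)² = 1.0598² = 1.123176.
Q̄ = (S_0/π) × 1.123176 × [bracket] = (1361/π) × 1.123176 × 0.711471 = 346.2 W/m².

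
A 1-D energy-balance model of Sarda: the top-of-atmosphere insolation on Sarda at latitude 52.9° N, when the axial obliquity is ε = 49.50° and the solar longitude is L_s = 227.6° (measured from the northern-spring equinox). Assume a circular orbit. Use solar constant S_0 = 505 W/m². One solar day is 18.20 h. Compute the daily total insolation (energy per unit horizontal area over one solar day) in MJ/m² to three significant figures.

Solar declination: sin δ = sin ε · sin L_s = sin 49.50° × sin 227.6° = -0.56153, so δ = -34.161°.
cos h₀ = −tan(+52.9°) tan(-34.161°) = 0.8973, h₀ = 0.4572 rad.
Bracket: h₀ sin ϕ sin δ + cos ϕ cos δ sin h₀ = 0.4572×0.79758×-0.56153 + 0.60321×0.82746×0.44144 = -0.204764 + 0.220337 = 0.015573.
Q̄ = (S_0/π) × [bracket] = (505/π) × 0.015573 = 2.5033 W/m².
Daily total = Q̄ × 18.20 h × 3600 s/h = 2.5033 × 18.20 × 3600 / 10⁶ = 0.1640 MJ/m².

0.164 MJ/m²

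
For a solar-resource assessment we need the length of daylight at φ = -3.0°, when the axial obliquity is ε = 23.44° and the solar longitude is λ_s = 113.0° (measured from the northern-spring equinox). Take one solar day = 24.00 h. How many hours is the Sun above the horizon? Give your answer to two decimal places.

Solar declination: sin δ = sin ε · sin λ_s = sin 23.44° × sin 113.0° = 0.36617, so δ = +21.479°.
cos H₀ = −tan φ · tan δ = −tan(-3.0°) × tan(+21.479°) = 0.0206, so H₀ = 1.5502 rad = 88.82°.
Daylight = 2H₀/(2π) × 24.00 h = (1.5502/π) × 24.00 = 11.84 h.

11.84 h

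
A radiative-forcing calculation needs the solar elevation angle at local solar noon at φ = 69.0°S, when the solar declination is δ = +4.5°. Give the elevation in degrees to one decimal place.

At local noon the hour angle is zero, so the zenith angle equals |φ − δ| = |-69.0° − (+4.500°)| = 73.500°.
Elevation = 90° − 73.500° = 16.5°.

16.5°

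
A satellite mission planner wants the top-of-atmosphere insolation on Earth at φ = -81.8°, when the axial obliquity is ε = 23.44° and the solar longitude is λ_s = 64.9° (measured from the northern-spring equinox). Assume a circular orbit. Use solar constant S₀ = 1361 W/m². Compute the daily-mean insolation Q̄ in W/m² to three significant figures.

Solar declination: sin δ = sin ε · sin λ_s = sin 23.44° × sin 64.9° = 0.36022, so δ = +21.114°.
cos H₀ = −tan(-81.8°) tan(+21.114°) = 2.6797 ≥ 1 ⇒ polar night, H₀ = 0 and Q̄ = 0.

Q̄ ≈ 0.00 W/m²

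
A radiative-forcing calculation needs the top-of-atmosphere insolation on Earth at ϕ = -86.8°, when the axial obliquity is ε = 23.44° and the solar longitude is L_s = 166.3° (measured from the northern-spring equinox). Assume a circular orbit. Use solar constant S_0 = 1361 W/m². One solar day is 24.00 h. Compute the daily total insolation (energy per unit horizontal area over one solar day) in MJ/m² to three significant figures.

0.00 MJ/m²

Solar declination: sin δ = sin ε · sin L_s = sin 23.44° × sin 166.3° = 0.09421, so δ = +5.406°.
cos h₀ = −tan(-86.8°) tan(+5.406°) = 1.6926 ≥ 1 ⇒ polar night, h₀ = 0 and Q̄ = 0.
Daily total = Q̄ × 24.00 h × 3600 s/h = 0.00 MJ/m².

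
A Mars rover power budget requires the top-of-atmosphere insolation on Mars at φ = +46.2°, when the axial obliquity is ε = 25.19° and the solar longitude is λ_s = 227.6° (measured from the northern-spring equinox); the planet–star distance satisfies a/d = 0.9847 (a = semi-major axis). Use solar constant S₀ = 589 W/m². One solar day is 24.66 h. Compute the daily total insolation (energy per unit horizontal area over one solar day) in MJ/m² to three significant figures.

5.49 MJ/m²

Solar declination: sin δ = sin ε · sin λ_s = sin 25.19° × sin 227.6° = -0.31430, so δ = -18.319°.
cos H₀ = −tan(+46.2°) tan(-18.319°) = 0.3452, H₀ = 1.2183 rad.
Bracket: H₀ sin φ sin δ + cos φ cos δ sin H₀ = 1.2183×0.72176×-0.31430 + 0.69214×0.94932×0.93851 = -0.276370 + 0.616660 = 0.340290.
Inverse-square distance factor (a/d)² = 0.9847² = 0.969634.
Q̄ = (S₀/π) × 0.969634 × [bracket] = (589/π) × 0.969634 × 0.340290 = 61.862 W/m².
Daily total = Q̄ × 24.66 h × 3600 s/h = 61.862 × 24.66 × 3600 / 10⁶ = 5.492 MJ/m².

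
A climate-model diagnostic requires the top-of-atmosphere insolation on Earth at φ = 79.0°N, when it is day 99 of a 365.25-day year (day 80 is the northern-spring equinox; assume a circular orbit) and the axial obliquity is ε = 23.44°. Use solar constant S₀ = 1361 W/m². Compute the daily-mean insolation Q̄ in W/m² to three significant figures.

Q̄ ≈ 186 W/m²

Solar longitude: λ_s = 360° × (99 − 80)/365.25 = 18.727°.
sin δ = sin 23.44° × sin 18.727° = 0.12771, so δ = +7.337°.
cos H₀ = −tan(+79.0°) tan(+7.337°) = -0.6625, H₀ = 2.2949 rad.
Bracket: H₀ sin φ sin δ + cos φ cos δ sin H₀ = 2.2949×0.98163×0.12771 + 0.19081×0.99181×0.74910 = 0.287698 + 0.141765 = 0.429463.
Q̄ = (S₀/π) × [bracket] = (1361/π) × 0.429463 = 186.1 W/m².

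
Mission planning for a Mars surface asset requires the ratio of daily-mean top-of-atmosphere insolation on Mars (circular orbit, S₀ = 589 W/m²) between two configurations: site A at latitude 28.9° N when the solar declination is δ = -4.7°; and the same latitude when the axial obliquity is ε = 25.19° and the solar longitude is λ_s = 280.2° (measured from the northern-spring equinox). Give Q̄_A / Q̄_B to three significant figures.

— Configuration A (φ=+28.9°):
cos H₀ = −tan(+28.9°) tan(-4.700°) = 0.0454, H₀ = 1.5254 rad.
Bracket: H₀ sin φ sin δ + cos φ cos δ sin H₀ = 1.5254×0.48328×-0.08194 + 0.87546×0.99664×0.99897 = -0.060406 + 0.871620 = 0.811214.
Q̄ = (S₀/π) × [bracket] = (589/π) × 0.811214 = 152.09 W/m².
— Configuration B (φ=+28.9°):
Solar declination: sin δ = sin ε · sin λ_s = sin 25.19° × sin 280.2° = -0.41889, so δ = -24.765°.
cos H₀ = −tan(+28.9°) tan(-24.765°) = 0.2547, H₀ = 1.3133 rad.
Bracket: H₀ sin φ sin δ + cos φ cos δ sin H₀ = 1.3133×0.48328×-0.41889 + 0.87546×0.90803×0.96703 = -0.265866 + 0.768735 = 0.502869.
Q̄ = (S₀/π) × [bracket] = (589/π) × 0.502869 = 94.280 W/m².
Ratio Q̄_A / Q̄_B = 152.09 / 94.280 = 1.613.

Q̄_A / Q̄_B ≈ 1.61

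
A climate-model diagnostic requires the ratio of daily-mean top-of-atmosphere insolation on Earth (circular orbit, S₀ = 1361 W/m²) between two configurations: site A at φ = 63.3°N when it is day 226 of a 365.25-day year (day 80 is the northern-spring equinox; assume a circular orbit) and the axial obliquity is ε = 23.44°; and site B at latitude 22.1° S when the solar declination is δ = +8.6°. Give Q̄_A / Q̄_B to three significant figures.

— Configuration A (φ=+63.3°):
Solar longitude: λ_s = 360° × (226 − 80)/365.25 = 143.901°.
sin δ = sin 23.44° × sin 143.901° = 0.23437, so δ = +13.554°.
cos H₀ = −tan(+63.3°) tan(+13.554°) = -0.4793, H₀ = 2.0707 rad.
Bracket: H₀ sin φ sin δ + cos φ cos δ sin H₀ = 2.0707×0.89337×0.23437 + 0.44932×0.97215×0.87763 = 0.433561 + 0.383354 = 0.816915.
Q̄ = (S₀/π) × [bracket] = (1361/π) × 0.816915 = 353.90 W/m².
— Configuration B (φ=-22.1°):
cos H₀ = −tan(-22.1°) tan(+8.600°) = 0.0614, H₀ = 1.5093 rad.
Bracket: H₀ sin φ sin δ + cos φ cos δ sin H₀ = 1.5093×-0.37622×0.14954 + 0.92653×0.98876×0.99811 = -0.084913 + 0.914384 = 0.829471.
Q̄ = (S₀/π) × [bracket] = (1361/π) × 0.829471 = 359.34 W/m².
Ratio Q̄_A / Q̄_B = 353.90 / 359.34 = 0.9849.

Q̄_A / Q̄_B ≈ 0.985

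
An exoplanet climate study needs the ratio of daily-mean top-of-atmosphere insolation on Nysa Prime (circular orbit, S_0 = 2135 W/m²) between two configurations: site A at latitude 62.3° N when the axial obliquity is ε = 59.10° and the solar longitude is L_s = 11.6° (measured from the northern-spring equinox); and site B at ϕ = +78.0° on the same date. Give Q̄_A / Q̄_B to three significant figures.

Q̄_A / Q̄_B ≈ 1.33

— Configuration A (ϕ=+62.3°):
Solar declination: sin δ = sin ε · sin L_s = sin 59.10° × sin 11.6° = 0.17254, so δ = +9.935°.
cos h₀ = −tan(+62.3°) tan(+9.935°) = -0.3336, h₀ = 1.9110 rad.
Bracket: h₀ sin ϕ sin δ + cos ϕ cos δ sin h₀ = 1.9110×0.88539×0.17254 + 0.46484×0.98500×0.94270 = 0.291934 + 0.431632 = 0.723566.
Q̄ = (S_0/π) × [bracket] = (2135/π) × 0.723566 = 491.73 W/m².
— Configuration B (ϕ=+78.0°):
cos h₀ = −tan(+78.0°) tan(+9.935°) = -0.8241, h₀ = 2.5394 rad.
Bracket: h₀ sin ϕ sin δ + cos ϕ cos δ sin h₀ = 2.5394×0.97815×0.17254 + 0.20791×0.98500×0.56646 = 0.428575 + 0.116006 = 0.544581.
Q̄ = (S_0/π) × [bracket] = (2135/π) × 0.544581 = 370.09 W/m².
Ratio Q̄_A / Q̄_B = 491.73 / 370.09 = 1.329.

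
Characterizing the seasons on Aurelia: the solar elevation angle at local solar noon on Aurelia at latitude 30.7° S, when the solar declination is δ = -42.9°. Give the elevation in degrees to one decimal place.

77.8°

At local noon the hour angle is zero, so the zenith angle equals |φ − δ| = |-30.7° − (-42.900°)| = 12.200°.
Elevation = 90° − 12.200° = 77.8°.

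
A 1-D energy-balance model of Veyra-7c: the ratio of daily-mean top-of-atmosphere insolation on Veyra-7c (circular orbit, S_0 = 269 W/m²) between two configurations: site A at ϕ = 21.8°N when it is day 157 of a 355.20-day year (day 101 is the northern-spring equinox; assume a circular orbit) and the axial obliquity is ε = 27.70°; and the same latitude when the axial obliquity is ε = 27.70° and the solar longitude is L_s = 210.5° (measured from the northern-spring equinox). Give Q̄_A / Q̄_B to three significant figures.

Q̄_A / Q̄_B ≈ 1.42

— Configuration A (ϕ=+21.8°):
Solar longitude: L_s = 360° × (157 − 101)/355.20 = 56.757°.
sin δ = sin 27.70° × sin 56.757° = 0.38877, so δ = +22.878°.
cos h₀ = −tan(+21.8°) tan(+22.878°) = -0.1688, h₀ = 1.7404 rad.
Bracket: h₀ sin ϕ sin δ + cos ϕ cos δ sin h₀ = 1.7404×0.37137×0.38877 + 0.92849×0.92133×0.98565 = 0.251275 + 0.843170 = 1.094445.
Q̄ = (S_0/π) × [bracket] = (269/π) × 1.094445 = 93.712 W/m².
— Configuration B (ϕ=+21.8°):
Solar declination: sin δ = sin ε · sin L_s = sin 27.70° × sin 210.5° = -0.23593, so δ = -13.646°.
cos h₀ = −tan(+21.8°) tan(-13.646°) = 0.0971, h₀ = 1.4735 rad.
Bracket: h₀ sin ϕ sin δ + cos ϕ cos δ sin h₀ = 1.4735×0.37137×-0.23593 + 0.92849×0.97177×0.99527 = -0.129104 + 0.898011 = 0.768907.
Q̄ = (S_0/π) × [bracket] = (269/π) × 0.768907 = 65.838 W/m².
Ratio Q̄_A / Q̄_B = 93.712 / 65.838 = 1.423.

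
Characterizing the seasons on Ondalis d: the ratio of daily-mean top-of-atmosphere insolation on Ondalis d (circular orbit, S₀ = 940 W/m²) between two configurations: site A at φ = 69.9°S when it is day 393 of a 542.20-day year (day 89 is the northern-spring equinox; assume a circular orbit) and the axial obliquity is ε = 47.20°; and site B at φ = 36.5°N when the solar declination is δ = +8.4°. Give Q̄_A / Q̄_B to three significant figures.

— Configuration A (φ=-69.9°):
Solar longitude: λ_s = 360° × (393 − 89)/542.20 = 201.844°.
sin δ = sin 47.20° × sin 201.844° = -0.27301, so δ = -15.844°.
cos H₀ = −tan(-69.9°) tan(-15.844°) = -0.7755, H₀ = 2.4583 rad.
Bracket: H₀ sin φ sin δ + cos φ cos δ sin H₀ = 2.4583×-0.93909×-0.27301 + 0.34366×0.96201×0.63135 = 0.630261 + 0.208727 = 0.838988.
Q̄ = (S₀/π) × [bracket] = (940/π) × 0.838988 = 251.03 W/m².
— Configuration B (φ=+36.5°):
cos H₀ = −tan(+36.5°) tan(+8.400°) = -0.1093, H₀ = 1.6803 rad.
Bracket: H₀ sin φ sin δ + cos φ cos δ sin H₀ = 1.6803×0.59482×0.14608 + 0.80386×0.98927×0.99401 = 0.146003 + 0.790471 = 0.936474.
Q̄ = (S₀/π) × [bracket] = (940/π) × 0.936474 = 280.20 W/m².
Ratio Q̄_A / Q̄_B = 251.03 / 280.20 = 0.8959.

Q̄_A / Q̄_B ≈ 0.896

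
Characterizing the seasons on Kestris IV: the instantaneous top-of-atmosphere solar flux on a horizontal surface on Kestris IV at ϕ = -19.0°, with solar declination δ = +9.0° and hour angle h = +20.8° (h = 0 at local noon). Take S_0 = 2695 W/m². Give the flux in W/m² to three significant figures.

cos θ_z = sin ϕ sin δ + cos ϕ cos δ cos h = -0.050930 + 0.873013 = 0.822083.
Flux = S_0 · cos θ_z = 2695 × 0.822083 = 2216 W/m².

2.22e+03 W/m²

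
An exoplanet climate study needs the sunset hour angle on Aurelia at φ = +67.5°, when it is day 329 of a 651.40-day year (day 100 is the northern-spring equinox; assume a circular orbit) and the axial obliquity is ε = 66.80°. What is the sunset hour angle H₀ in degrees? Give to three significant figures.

Solar longitude: λ_s = 360° × (329 − 100)/651.40 = 126.558°.
sin δ = sin 66.80° × sin 126.558° = 0.73830, so δ = +47.587°.
Sunrise equation: cos H₀ = −tan φ · tan δ = -2.6427 ≤ −1, so the host star never sets (polar day) and H₀ = π.

H₀ = 180°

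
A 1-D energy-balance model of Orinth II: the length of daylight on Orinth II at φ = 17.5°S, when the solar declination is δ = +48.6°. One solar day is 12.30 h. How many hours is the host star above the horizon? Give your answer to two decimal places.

cos H₀ = −tan φ · tan δ = −tan(-17.5°) × tan(+48.600°) = 0.3576, so H₀ = 1.2051 rad = 69.04°.
Daylight = 2H₀/(2π) × 12.30 h = (1.2051/π) × 12.30 = 4.72 h.

4.72 h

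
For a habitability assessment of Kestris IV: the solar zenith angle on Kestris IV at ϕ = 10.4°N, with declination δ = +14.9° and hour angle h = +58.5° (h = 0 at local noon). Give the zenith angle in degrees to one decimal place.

cos θ_z = sin ϕ sin δ + cos ϕ cos δ cos h = 0.046417 + 0.496635 = 0.543052.
θ_z = arccos(0.543052) = 57.1°.

θ_z = 57.1°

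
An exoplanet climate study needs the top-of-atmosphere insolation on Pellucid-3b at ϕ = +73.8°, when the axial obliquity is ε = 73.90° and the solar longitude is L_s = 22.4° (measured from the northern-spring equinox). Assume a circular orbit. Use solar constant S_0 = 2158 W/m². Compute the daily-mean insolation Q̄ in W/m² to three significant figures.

Solar declination: sin δ = sin ε · sin L_s = sin 73.90° × sin 22.4° = 0.36612, so δ = +21.477°.
cos h₀ = −tan(+73.8°) tan(+21.477°) = -1.3542 ≤ −1 ⇒ polar day, h₀ = π.
Bracket: h₀ sin ϕ sin δ + cos ϕ cos δ sin h₀ = 3.1416×0.96029×0.36612 + 0.27899×0.93057×0.00000 = 1.104528 + 0.000000 = 1.104528.
Q̄ = (S_0/π) × [bracket] = (2158/π) × 1.104528 = 758.7 W/m².

Q̄ ≈ 759 W/m²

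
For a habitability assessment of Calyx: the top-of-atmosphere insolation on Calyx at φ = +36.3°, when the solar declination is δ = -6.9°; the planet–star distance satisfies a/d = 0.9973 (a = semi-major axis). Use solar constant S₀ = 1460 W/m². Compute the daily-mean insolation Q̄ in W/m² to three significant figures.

cos H₀ = −tan(+36.3°) tan(-6.900°) = 0.0889, H₀ = 1.4818 rad.
Bracket: H₀ sin φ sin δ + cos φ cos δ sin H₀ = 1.4818×0.59201×-0.12014 + 0.80593×0.99276×0.99604 = -0.105392 + 0.796927 = 0.691535.
Inverse-square distance factor (a/d)² = 0.9973² = 0.994607.
Q̄ = (S₀/π) × 0.994607 × [bracket] = (1460/π) × 0.994607 × 0.691535 = 319.6 W/m².

Q̄ ≈ 320 W/m²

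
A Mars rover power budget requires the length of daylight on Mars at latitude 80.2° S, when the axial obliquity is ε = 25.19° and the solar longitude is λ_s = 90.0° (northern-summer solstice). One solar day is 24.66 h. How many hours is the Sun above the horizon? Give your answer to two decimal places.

Solar declination: sin δ = sin ε · sin λ_s = sin 25.19° × sin 90.0° = 0.42562, so δ = +25.190°.
cos H₀ = −tan φ · tan δ = 2.7230 ≥ 1, so the Sun never rises (polar night) and H₀ = 0.
Daylight = 2H₀/(2π) × 24.66 h = (0.0000/π) × 24.66 = 0.00 h.

0.00 h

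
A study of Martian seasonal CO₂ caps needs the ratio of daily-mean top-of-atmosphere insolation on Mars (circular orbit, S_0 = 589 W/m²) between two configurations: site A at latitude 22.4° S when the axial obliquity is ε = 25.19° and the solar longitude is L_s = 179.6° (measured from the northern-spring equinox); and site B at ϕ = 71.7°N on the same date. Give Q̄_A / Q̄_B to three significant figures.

— Configuration A (ϕ=-22.4°):
Solar declination: sin δ = sin ε · sin L_s = sin 25.19° × sin 179.6° = 0.00297, so δ = +0.170°.
cos h₀ = −tan(-22.4°) tan(+0.170°) = 0.0012, h₀ = 1.5696 rad.
Bracket: h₀ sin ϕ sin δ + cos ϕ cos δ sin h₀ = 1.5696×-0.38107×0.00297 + 0.92455×1.00000×1.00000 = -0.001776 + 0.924550 = 0.922774.
Q̄ = (S_0/π) × [bracket] = (589/π) × 0.922774 = 173.01 W/m².
— Configuration B (ϕ=+71.7°):
cos h₀ = −tan(+71.7°) tan(+0.170°) = -0.0090, h₀ = 1.5798 rad.
Bracket: h₀ sin ϕ sin δ + cos ϕ cos δ sin h₀ = 1.5798×0.94943×0.00297 + 0.31399×1.00000×0.99996 = 0.004455 + 0.313977 = 0.318432.
Q̄ = (S_0/π) × [bracket] = (589/π) × 0.318432 = 59.701 W/m².
Ratio Q̄_A / Q̄_B = 173.01 / 59.701 = 2.898.

Q̄_A / Q̄_B ≈ 2.90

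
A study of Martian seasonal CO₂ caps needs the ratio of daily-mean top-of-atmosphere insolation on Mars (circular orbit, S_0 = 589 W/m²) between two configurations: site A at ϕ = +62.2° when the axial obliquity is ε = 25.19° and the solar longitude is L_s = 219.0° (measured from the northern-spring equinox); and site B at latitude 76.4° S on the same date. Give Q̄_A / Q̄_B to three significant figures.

Q̄_A / Q̄_B ≈ 0.173

— Configuration A (ϕ=+62.2°):
Solar declination: sin δ = sin ε · sin L_s = sin 25.19° × sin 219.0° = -0.26785, so δ = -15.537°.
cos h₀ = −tan(+62.2°) tan(-15.537°) = 0.5273, h₀ = 1.0154 rad.
Bracket: h₀ sin ϕ sin δ + cos ϕ cos δ sin h₀ = 1.0154×0.88458×-0.26785 + 0.46639×0.96346×0.84968 = -0.240584 + 0.381802 = 0.141218.
Q̄ = (S_0/π) × [bracket] = (589/π) × 0.141218 = 26.476 W/m².
— Configuration B (ϕ=-76.4°):
cos h₀ = −tan(-76.4°) tan(-15.537°) = -1.1492 ≤ −1 ⇒ polar day, h₀ = π.
Bracket: h₀ sin ϕ sin δ + cos ϕ cos δ sin h₀ = 3.1416×-0.97196×-0.26785 + 0.23514×0.96346×0.00000 = 0.817883 + 0.000000 = 0.817883.
Q̄ = (S_0/π) × [bracket] = (589/π) × 0.817883 = 153.34 W/m².
Ratio Q̄_A / Q̄_B = 26.476 / 153.34 = 0.1727.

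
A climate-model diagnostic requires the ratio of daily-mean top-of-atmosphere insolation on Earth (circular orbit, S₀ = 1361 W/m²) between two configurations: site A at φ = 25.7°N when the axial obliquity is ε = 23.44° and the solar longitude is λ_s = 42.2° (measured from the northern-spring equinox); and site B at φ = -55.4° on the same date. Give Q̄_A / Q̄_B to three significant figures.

— Configuration A (φ=+25.7°):
Solar declination: sin δ = sin ε · sin λ_s = sin 23.44° × sin 42.2° = 0.26720, so δ = +15.498°.
cos H₀ = −tan(+25.7°) tan(+15.498°) = -0.1334, H₀ = 1.7046 rad.
Bracket: H₀ sin φ sin δ + cos φ cos δ sin H₀ = 1.7046×0.43366×0.26720 + 0.90108×0.96364×0.99106 = 0.197519 + 0.860554 = 1.058073.
Q̄ = (S₀/π) × [bracket] = (1361/π) × 1.058073 = 458.38 W/m².
— Configuration B (φ=-55.4°):
cos H₀ = −tan(-55.4°) tan(+15.498°) = 0.4019, H₀ = 1.1572 rad.
Bracket: H₀ sin φ sin δ + cos φ cos δ sin H₀ = 1.1572×-0.82314×0.26720 + 0.56784×0.96364×0.91566 = -0.254518 + 0.501043 = 0.246525.
Q̄ = (S₀/π) × [bracket] = (1361/π) × 0.246525 = 106.80 W/m².
Ratio Q̄_A / Q̄_B = 458.38 / 106.80 = 4.292.

Q̄_A / Q̄_B ≈ 4.29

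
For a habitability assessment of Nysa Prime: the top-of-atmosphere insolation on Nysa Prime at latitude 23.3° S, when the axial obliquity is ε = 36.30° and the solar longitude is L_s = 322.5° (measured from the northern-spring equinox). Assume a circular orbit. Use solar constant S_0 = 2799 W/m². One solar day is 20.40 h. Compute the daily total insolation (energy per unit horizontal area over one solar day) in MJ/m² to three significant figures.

Solar declination: sin δ = sin ε · sin L_s = sin 36.30° × sin 322.5° = -0.36039, so δ = -21.124°.
cos h₀ = −tan(-23.3°) tan(-21.124°) = -0.1664, h₀ = 1.7380 rad.
Bracket: h₀ sin ϕ sin δ + cos ϕ cos δ sin h₀ = 1.7380×-0.39555×-0.36039 + 0.91845×0.93280×0.98606 = 0.247756 + 0.844787 = 1.092543.
Q̄ = (S_0/π) × [bracket] = (2799/π) × 1.092543 = 973.40 W/m².
Daily total = Q̄ × 20.40 h × 3600 s/h = 973.40 × 20.40 × 3600 / 10⁶ = 71.49 MJ/m².

71.5 MJ/m²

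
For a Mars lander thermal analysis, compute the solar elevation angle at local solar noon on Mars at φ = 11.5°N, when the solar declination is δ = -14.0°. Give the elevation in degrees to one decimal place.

64.5°

At local noon the hour angle is zero, so the zenith angle equals |φ − δ| = |+11.5° − (-14.000°)| = 25.500°.
Elevation = 90° − 25.500° = 64.5°.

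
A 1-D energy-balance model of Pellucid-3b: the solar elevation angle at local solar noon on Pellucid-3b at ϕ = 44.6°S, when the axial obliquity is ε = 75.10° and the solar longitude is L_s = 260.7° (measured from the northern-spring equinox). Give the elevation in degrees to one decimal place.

Solar declination: sin δ = sin ε · sin L_s = sin 75.10° × sin 260.7° = -0.95367, so δ = -72.492°.
At local noon the hour angle is zero, so the zenith angle equals |ϕ − δ| = |-44.6° − (-72.492°)| = 27.892°.
Elevation = 90° − 27.892° = 62.1°.

62.1°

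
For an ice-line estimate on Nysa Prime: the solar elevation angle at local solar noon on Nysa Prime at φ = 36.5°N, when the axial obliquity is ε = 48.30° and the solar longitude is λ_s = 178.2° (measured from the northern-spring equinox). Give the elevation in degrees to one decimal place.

Solar declination: sin δ = sin ε · sin λ_s = sin 48.30° × sin 178.2° = 0.02345, so δ = +1.344°.
At local noon the hour angle is zero, so the zenith angle equals |φ − δ| = |+36.5° − (+1.344°)| = 35.156°.
Elevation = 90° − 35.156° = 54.8°.

54.8°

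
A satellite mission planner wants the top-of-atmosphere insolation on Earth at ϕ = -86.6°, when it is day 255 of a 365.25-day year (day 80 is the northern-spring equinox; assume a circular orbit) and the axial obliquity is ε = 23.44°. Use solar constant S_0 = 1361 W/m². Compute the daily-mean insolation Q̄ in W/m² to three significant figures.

Q̄ ≈ 1.05 W/m²

Solar longitude: L_s = 360° × (255 − 80)/365.25 = 172.485°.
sin δ = sin 23.44° × sin 172.485° = 0.05203, so δ = +2.982°.
cos h₀ = −tan(-86.6°) tan(+2.982°) = 0.8769, h₀ = 0.5014 rad.
Bracket: h₀ sin ϕ sin δ + cos ϕ cos δ sin h₀ = 0.5014×-0.99824×0.05203 + 0.05931×0.99865×0.48064 = -0.026042 + 0.028468 = 0.002426.
Q̄ = (S_0/π) × [bracket] = (1361/π) × 0.002426 = 1.051 W/m².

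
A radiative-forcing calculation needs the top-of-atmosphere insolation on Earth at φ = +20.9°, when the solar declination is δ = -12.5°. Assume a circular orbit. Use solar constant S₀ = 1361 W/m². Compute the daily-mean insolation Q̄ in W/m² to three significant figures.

cos H₀ = −tan(+20.9°) tan(-12.500°) = 0.0847, H₀ = 1.4860 rad.
Bracket: H₀ sin φ sin δ + cos φ cos δ sin H₀ = 1.4860×0.35674×-0.21644 + 0.93420×0.97630×0.99641 = -0.114738 + 0.908785 = 0.794047.
Q̄ = (S₀/π) × [bracket] = (1361/π) × 0.794047 = 344.0 W/m².

Q̄ ≈ 344 W/m²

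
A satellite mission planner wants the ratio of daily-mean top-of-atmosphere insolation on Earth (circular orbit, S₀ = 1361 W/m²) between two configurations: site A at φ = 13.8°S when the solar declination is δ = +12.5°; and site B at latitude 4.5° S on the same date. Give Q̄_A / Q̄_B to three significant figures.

Q̄_A / Q̄_B ≈ 0.917

— Configuration A (φ=-13.8°):
cos H₀ = −tan(-13.8°) tan(+12.500°) = 0.0545, H₀ = 1.5163 rad.
Bracket: H₀ sin φ sin δ + cos φ cos δ sin H₀ = 1.5163×-0.23853×0.21644 + 0.97113×0.97630×0.99852 = -0.078283 + 0.946711 = 0.868428.
Q̄ = (S₀/π) × [bracket] = (1361/π) × 0.868428 = 376.22 W/m².
— Configuration B (φ=-4.5°):
cos H₀ = −tan(-4.5°) tan(+12.500°) = 0.0174, H₀ = 1.5533 rad.
Bracket: H₀ sin φ sin δ + cos φ cos δ sin H₀ = 1.5533×-0.07846×0.21644 + 0.99692×0.97630×0.99985 = -0.026378 + 0.973147 = 0.946769.
Q̄ = (S₀/π) × [bracket] = (1361/π) × 0.946769 = 410.16 W/m².
Ratio Q̄_A / Q̄_B = 376.22 / 410.16 = 0.9173.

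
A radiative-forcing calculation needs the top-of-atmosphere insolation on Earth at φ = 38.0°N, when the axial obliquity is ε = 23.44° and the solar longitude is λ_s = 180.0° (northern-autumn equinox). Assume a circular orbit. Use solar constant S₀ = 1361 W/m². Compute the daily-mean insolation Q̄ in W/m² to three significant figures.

Q̄ ≈ 341 W/m²

Solar declination: sin δ = sin ε · sin λ_s = sin 23.44° × sin 180.0° = 0.00000, so δ = +0.000°.
cos H₀ = −tan(+38.0°) tan(+0.000°) = -0.0000, H₀ = 1.5708 rad.
Bracket: H₀ sin φ sin δ + cos φ cos δ sin H₀ = 1.5708×0.61566×0.00000 + 0.78801×1.00000×1.00000 = 0.000000 + 0.788010 = 0.788010.
Q̄ = (S₀/π) × [bracket] = (1361/π) × 0.788010 = 341.4 W/m².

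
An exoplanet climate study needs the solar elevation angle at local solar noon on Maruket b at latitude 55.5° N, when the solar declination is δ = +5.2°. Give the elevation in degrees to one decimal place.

39.7°

At local noon the hour angle is zero, so the zenith angle equals |φ − δ| = |+55.5° − (+5.200°)| = 50.300°.
Elevation = 90° − 50.300° = 39.7°.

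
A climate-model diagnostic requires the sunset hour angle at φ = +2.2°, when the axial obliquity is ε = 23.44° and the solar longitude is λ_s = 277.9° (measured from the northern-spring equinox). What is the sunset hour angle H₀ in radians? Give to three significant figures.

Solar declination: sin δ = sin ε · sin λ_s = sin 23.44° × sin 277.9° = -0.39401, so δ = -23.204°.
cos H₀ = −tan φ · tan δ = −tan(+2.2°) × tan(-23.204°) = 0.0165, so H₀ = 1.5543 rad = 89.06°.

H₀ = 1.55 rad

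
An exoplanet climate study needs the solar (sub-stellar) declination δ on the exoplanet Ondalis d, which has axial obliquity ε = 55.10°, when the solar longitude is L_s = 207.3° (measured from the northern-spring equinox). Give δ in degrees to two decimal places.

sin δ = sin ε · sin L_s = sin 55.10° × sin 207.3° = -0.376162.
δ = arcsin(-0.376162) = -22.10°.

δ = -22.10°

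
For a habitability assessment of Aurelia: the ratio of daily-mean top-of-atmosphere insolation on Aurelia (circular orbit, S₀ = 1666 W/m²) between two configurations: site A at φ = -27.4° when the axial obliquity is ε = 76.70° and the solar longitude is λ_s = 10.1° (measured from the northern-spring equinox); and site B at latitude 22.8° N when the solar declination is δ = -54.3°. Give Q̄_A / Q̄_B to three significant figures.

— Configuration A (φ=-27.4°):
Solar declination: sin δ = sin ε · sin λ_s = sin 76.70° × sin 10.1° = 0.17066, so δ = +9.826°.
cos H₀ = −tan(-27.4°) tan(+9.826°) = 0.0898, H₀ = 1.4809 rad.
Bracket: H₀ sin φ sin δ + cos φ cos δ sin H₀ = 1.4809×-0.46020×0.17066 + 0.88782×0.98533×0.99596 = -0.116307 + 0.871262 = 0.754955.
Q̄ = (S₀/π) × [bracket] = (1666/π) × 0.754955 = 400.36 W/m².
— Configuration B (φ=+22.8°):
cos H₀ = −tan(+22.8°) tan(-54.300°) = 0.5850, H₀ = 0.9459 rad.
Bracket: H₀ sin φ sin δ + cos φ cos δ sin H₀ = 0.9459×0.38752×-0.81208 + 0.92186×0.58354×0.81104 = -0.297672 + 0.436293 = 0.138621.
Q̄ = (S₀/π) × [bracket] = (1666/π) × 0.138621 = 73.511 W/m².
Ratio Q̄_A / Q̄_B = 400.36 / 73.511 = 5.446.

Q̄_A / Q̄_B ≈ 5.45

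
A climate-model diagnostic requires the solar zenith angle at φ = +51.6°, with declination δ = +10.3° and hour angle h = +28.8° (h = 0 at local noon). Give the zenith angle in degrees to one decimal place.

cos θ_z = sin φ sin δ + cos φ cos δ cos h = 0.140126 + 0.535544 = 0.675670.
θ_z = arccos(0.675670) = 47.5°.

θ_z = 47.5°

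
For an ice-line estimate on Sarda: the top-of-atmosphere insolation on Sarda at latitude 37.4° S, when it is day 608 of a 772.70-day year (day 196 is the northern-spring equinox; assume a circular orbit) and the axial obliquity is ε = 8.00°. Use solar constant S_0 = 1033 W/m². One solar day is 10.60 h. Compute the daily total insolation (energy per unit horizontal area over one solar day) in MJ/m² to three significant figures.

10.3 MJ/m²

Solar longitude: L_s = 360° × (608 − 196)/772.70 = 191.950°.
sin δ = sin 8.00° × sin 191.950° = -0.02882, so δ = -1.651°.
cos h₀ = −tan(-37.4°) tan(-1.651°) = -0.0220, h₀ = 1.5928 rad.
Bracket: h₀ sin ϕ sin δ + cos ϕ cos δ sin h₀ = 1.5928×-0.60738×-0.02882 + 0.79441×0.99958×0.99976 = 0.027881 + 0.793886 = 0.821767.
Q̄ = (S_0/π) × [bracket] = (1033/π) × 0.821767 = 270.21 W/m².
Daily total = Q̄ × 10.60 h × 3600 s/h = 270.21 × 10.60 × 3600 / 10⁶ = 10.31 MJ/m².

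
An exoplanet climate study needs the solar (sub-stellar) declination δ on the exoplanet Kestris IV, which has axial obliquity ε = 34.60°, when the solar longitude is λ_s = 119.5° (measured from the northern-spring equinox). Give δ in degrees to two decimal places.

δ = +29.62°

sin δ = sin ε · sin λ_s = sin 34.60° × sin 119.5° = 0.494226.
δ = arcsin(0.494226) = +29.62°.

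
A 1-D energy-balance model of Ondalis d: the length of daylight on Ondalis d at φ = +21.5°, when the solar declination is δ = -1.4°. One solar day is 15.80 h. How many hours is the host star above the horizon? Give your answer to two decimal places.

cos H₀ = −tan φ · tan δ = −tan(+21.5°) × tan(-1.400°) = 0.0096, so H₀ = 1.5612 rad = 89.45°.
Daylight = 2H₀/(2π) × 15.80 h = (1.5612/π) × 15.80 = 7.85 h.

7.85 h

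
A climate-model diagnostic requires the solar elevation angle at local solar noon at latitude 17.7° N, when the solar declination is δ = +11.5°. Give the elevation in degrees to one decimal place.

83.8°

At local noon the hour angle is zero, so the zenith angle equals |φ − δ| = |+17.7° − (+11.500°)| = 6.200°.
Elevation = 90° − 6.200° = 83.8°.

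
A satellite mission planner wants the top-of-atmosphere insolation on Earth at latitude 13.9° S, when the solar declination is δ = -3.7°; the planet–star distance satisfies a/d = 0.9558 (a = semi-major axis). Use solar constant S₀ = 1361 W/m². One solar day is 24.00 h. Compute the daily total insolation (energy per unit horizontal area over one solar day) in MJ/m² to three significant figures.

34.0 MJ/m²

cos H₀ = −tan(-13.9°) tan(-3.700°) = -0.0160, H₀ = 1.5868 rad.
Bracket: H₀ sin φ sin δ + cos φ cos δ sin H₀ = 1.5868×-0.24023×-0.06453 + 0.97072×0.99792×0.99987 = 0.024599 + 0.968575 = 0.993174.
Inverse-square distance factor (a/d)² = 0.9558² = 0.913554.
Q̄ = (S₀/π) × 0.913554 × [bracket] = (1361/π) × 0.913554 × 0.993174 = 393.07 W/m².
Daily total = Q̄ × 24.00 h × 3600 s/h = 393.07 × 24.00 × 3600 / 10⁶ = 33.96 MJ/m².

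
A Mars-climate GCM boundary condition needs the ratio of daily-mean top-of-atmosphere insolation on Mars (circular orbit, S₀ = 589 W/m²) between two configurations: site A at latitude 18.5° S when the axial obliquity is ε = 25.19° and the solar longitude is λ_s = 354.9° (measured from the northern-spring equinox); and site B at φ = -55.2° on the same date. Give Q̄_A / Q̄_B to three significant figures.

— Configuration A (φ=-18.5°):
Solar declination: sin δ = sin ε · sin λ_s = sin 25.19° × sin 354.9° = -0.03784, so δ = -2.168°.
cos H₀ = −tan(-18.5°) tan(-2.168°) = -0.0127, H₀ = 1.5835 rad.
Bracket: H₀ sin φ sin δ + cos φ cos δ sin H₀ = 1.5835×-0.31730×-0.03784 + 0.94832×0.99928×0.99992 = 0.019013 + 0.947561 = 0.966574.
Q̄ = (S₀/π) × [bracket] = (589/π) × 0.966574 = 181.22 W/m².
— Configuration B (φ=-55.2°):
cos H₀ = −tan(-55.2°) tan(-2.168°) = -0.0545, H₀ = 1.6253 rad.
Bracket: H₀ sin φ sin δ + cos φ cos δ sin H₀ = 1.6253×-0.82115×-0.03784 + 0.57071×0.99928×0.99852 = 0.050502 + 0.569455 = 0.619957.
Q̄ = (S₀/π) × [bracket] = (589/π) × 0.619957 = 116.23 W/m².
Ratio Q̄_A / Q̄_B = 181.22 / 116.23 = 1.559.

Q̄_A / Q̄_B ≈ 1.56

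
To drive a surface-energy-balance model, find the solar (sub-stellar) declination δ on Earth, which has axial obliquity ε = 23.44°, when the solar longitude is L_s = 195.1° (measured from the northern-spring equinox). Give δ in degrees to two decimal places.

sin δ = sin ε · sin L_s = sin 23.44° × sin 195.1° = -0.103626.
δ = arcsin(-0.103626) = -5.95°.

δ = -5.95°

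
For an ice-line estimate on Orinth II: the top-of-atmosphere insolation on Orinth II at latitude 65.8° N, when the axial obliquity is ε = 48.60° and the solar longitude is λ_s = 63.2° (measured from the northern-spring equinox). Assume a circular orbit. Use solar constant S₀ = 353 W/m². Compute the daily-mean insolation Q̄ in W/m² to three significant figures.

Q̄ ≈ 216 W/m²

Solar declination: sin δ = sin ε · sin λ_s = sin 48.60° × sin 63.2° = 0.66954, so δ = +42.031°.
cos H₀ = −tan(+65.8°) tan(+42.031°) = -2.0057 ≤ −1 ⇒ polar day, H₀ = π.
Bracket: H₀ sin φ sin δ + cos φ cos δ sin H₀ = 3.1416×0.91212×0.66954 + 0.40992×0.74278×0.00000 = 1.918578 + 0.000000 = 1.918578.
Q̄ = (S₀/π) × [bracket] = (353/π) × 1.918578 = 215.6 W/m².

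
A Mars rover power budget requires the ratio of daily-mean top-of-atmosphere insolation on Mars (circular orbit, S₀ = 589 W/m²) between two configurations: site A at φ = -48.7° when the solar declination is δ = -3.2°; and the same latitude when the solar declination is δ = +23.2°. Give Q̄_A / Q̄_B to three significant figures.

— Configuration A (φ=-48.7°):
cos H₀ = −tan(-48.7°) tan(-3.200°) = -0.0636, H₀ = 1.6345 rad.
Bracket: H₀ sin φ sin δ + cos φ cos δ sin H₀ = 1.6345×-0.75126×-0.05582 + 0.66000×0.99844×0.99797 = 0.068543 + 0.657633 = 0.726176.
Q̄ = (S₀/π) × [bracket] = (589/π) × 0.726176 = 136.15 W/m².
— Configuration B (φ=-48.7°):
cos H₀ = −tan(-48.7°) tan(+23.200°) = 0.4879, H₀ = 1.0612 rad.
Bracket: H₀ sin φ sin δ + cos φ cos δ sin H₀ = 1.0612×-0.75126×0.39394 + 0.66000×0.91914×0.87292 = -0.314064 + 0.529542 = 0.215478.
Q̄ = (S₀/π) × [bracket] = (589/π) × 0.215478 = 40.399 W/m².
Ratio Q̄_A / Q̄_B = 136.15 / 40.399 = 3.370.

Q̄_A / Q̄_B ≈ 3.37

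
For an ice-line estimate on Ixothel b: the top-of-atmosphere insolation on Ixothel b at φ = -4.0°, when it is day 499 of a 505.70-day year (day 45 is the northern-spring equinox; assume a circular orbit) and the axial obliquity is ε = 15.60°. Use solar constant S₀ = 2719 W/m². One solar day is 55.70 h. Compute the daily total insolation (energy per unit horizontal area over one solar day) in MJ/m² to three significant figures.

Solar longitude: λ_s = 360° × (499 − 45)/505.70 = 323.196°.
sin δ = sin 15.60° × sin 323.196° = -0.16111, so δ = -9.271°.
cos H₀ = −tan(-4.0°) tan(-9.271°) = -0.0114, H₀ = 1.5822 rad.
Bracket: H₀ sin φ sin δ + cos φ cos δ sin H₀ = 1.5822×-0.06976×-0.16111 + 0.99756×0.98694×0.99993 = 0.017782 + 0.984463 = 1.002245.
Q̄ = (S₀/π) × [bracket] = (2719/π) × 1.002245 = 867.43 W/m².
Daily total = Q̄ × 55.70 h × 3600 s/h = 867.43 × 55.70 × 3600 / 10⁶ = 173.9 MJ/m².

174 MJ/m²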